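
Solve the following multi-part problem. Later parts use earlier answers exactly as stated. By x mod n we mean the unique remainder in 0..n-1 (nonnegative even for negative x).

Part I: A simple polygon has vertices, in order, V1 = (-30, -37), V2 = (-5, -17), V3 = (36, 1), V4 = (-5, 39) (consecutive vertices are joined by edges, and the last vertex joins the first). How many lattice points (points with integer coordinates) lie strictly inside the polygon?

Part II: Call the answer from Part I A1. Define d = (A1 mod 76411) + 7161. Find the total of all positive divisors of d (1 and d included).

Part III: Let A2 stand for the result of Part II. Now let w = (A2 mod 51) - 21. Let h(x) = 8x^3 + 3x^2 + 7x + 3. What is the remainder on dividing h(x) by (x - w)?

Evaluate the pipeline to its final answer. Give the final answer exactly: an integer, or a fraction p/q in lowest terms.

267

Part I: cross terms: (-30*-17 - -5*-37)=325, (-5*1 - 36*-17)=607, (36*39 - -5*1)=1409, (-5*-37 - -30*39)=1355; twice the area = |3696| = 3696; area = 1848; boundary points = 5 + 1 + 1 + 1 = 8; strictly interior points = area - boundary/2 + 1 = 1845; answer 1845
Part II: A1 = 1845; d = 9006; 9006 = 2 * 3 * 19 * 79; sigma = (1 + 2) * (1 + 3) * (1 + 19) * (1 + 79) = 3 * 4 * 20 * 80 = 19200; answer 19200
Part III: A2 = 19200; w = 3; remainder = value at the root: 8*(3)^3 + 3*(3)^2 + 7*(3)^1 + 3 = (216) + (27) + (21) + (3) = 267; answer 267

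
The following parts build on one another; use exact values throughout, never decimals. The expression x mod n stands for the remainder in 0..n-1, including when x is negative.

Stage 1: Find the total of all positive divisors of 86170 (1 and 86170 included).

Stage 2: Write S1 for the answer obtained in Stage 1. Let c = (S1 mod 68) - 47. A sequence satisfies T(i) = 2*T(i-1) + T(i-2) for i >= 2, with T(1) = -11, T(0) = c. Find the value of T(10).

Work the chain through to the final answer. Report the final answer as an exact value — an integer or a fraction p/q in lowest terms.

-9413

Stage 1: 86170 = 2 * 5 * 7 * 1231; sigma = (1 + 2) * (1 + 5) * (1 + 7) * (1 + 1231) = 3 * 6 * 8 * 1232 = 177408; answer 177408
Stage 2: S1 = 177408; c = 17; T(2) = 2*(-11) + 1*(17) = -5; iterating: T(2)=-5, T(3)=-21, T(4)=-47, T(5)=-115, T(6)=-277, T(7)=-669, T(8)=-1615, T(9)=-3899, T(10)=-9413; answer -9413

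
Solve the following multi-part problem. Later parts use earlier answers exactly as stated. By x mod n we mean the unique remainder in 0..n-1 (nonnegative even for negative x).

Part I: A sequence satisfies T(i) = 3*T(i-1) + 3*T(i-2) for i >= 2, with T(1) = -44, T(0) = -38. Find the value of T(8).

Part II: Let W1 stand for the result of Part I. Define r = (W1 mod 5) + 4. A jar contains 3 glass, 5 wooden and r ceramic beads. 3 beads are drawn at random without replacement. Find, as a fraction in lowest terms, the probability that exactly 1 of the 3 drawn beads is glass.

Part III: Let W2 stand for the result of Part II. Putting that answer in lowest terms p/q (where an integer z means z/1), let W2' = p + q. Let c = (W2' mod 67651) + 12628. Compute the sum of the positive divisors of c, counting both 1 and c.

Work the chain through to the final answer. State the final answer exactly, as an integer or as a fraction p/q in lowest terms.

13440

Part I: T(2) = 3*(-44) + 3*(-38) = -246; iterating: T(2)=-246, T(3)=-870, T(4)=-3348, T(5)=-12654, T(6)=-48006, T(7)=-181980, T(8)=-689958; answer -689958
Part II: W1 = -689958; r = 6; total draws C(14,3) = 364; favorable C(3,1)*C(11,2) = 165; P = 165/364; answer 165/364
Part III: W2 = 165/364; threaded value p + q = 529; c = 13157; 13157 = 59 * 223; sigma = (1 + 59) * (1 + 223) = 60 * 224 = 13440; answer 13440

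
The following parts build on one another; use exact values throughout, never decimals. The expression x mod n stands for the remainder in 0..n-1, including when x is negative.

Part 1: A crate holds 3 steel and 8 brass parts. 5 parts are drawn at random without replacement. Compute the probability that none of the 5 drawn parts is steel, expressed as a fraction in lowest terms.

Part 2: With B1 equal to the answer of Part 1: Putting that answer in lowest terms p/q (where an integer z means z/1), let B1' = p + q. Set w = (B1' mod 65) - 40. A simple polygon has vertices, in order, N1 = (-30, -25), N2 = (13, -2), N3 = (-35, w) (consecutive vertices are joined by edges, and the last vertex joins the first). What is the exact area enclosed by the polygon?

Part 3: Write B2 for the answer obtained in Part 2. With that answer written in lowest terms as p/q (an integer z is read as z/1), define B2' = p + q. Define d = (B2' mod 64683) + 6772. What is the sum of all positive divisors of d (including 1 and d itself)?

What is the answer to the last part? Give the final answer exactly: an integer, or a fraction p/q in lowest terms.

9408

Part 1: total draws C(11,5) = 462; favorable C(8,5) = 56; P = 4/33; answer 4/33
Part 2: B1 = 4/33; threaded value p + q = 37; w = -3; cross terms: (-30*-2 - 13*-25)=385, (13*-3 - -35*-2)=-109, (-35*-25 - -30*-3)=785; twice the area = |1061| = 1061; area = 1061/2; answer 1061/2
Part 3: B2 = 1061/2; threaded value p + q = 1063; d = 7835; 7835 = 5 * 1567; sigma = (1 + 5) * (1 + 1567) = 6 * 1568 = 9408; answer 9408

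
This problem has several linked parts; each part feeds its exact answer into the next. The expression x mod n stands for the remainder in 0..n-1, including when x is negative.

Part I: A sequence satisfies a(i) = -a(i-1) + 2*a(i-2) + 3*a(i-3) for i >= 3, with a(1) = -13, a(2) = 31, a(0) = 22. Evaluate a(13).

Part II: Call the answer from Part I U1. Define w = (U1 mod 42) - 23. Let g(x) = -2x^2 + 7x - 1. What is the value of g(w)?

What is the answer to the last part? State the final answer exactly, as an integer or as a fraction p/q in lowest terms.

Part I: a(3) = -1*(31) + 2*(-13) + 3*(22) = 9; iterating: a(3)=9, a(4)=14, a(5)=97, a(6)=-42, a(7)=278, a(8)=-71, a(9)=501, a(10)=191, a(11)=598, a(12)=1287, a(13)=482; answer 482
Part II: U1 = 482; w = -3; -2*(-3)^2 + 7*(-3)^1 - 1 = (-18) + (-21) + (-1) = -40; answer -40

-40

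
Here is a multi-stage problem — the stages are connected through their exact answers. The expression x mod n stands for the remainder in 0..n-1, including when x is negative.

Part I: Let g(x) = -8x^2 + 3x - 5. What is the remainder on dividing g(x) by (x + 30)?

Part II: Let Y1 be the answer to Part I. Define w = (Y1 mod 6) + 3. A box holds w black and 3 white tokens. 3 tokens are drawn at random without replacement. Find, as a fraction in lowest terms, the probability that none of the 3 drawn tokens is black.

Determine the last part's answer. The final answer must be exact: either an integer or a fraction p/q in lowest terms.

Part I: remainder = value at the root: -8*(-30)^2 + 3*(-30)^1 - 5 = (-7200) + (-90) + (-5) = -7295; answer -7295
Part II: Y1 = -7295; w = 4; total draws C(7,3) = 35; favorable C(3,3) = 1; P = 1/35; answer 1/35

1/35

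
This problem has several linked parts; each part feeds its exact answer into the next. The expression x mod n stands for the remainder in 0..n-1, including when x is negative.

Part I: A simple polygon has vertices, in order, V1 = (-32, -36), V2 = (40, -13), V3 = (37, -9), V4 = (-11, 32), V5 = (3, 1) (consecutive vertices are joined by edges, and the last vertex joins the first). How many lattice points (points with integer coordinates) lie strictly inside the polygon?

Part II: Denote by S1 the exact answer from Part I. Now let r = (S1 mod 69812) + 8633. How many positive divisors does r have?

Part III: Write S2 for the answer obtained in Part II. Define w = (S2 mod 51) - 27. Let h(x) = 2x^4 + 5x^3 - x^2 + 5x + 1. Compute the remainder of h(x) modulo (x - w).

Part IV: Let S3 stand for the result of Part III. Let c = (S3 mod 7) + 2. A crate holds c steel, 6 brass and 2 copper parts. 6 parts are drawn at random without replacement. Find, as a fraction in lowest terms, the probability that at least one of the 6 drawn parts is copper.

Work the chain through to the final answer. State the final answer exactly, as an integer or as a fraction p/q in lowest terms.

Part I: cross terms: (-32*-13 - 40*-36)=1856, (40*-9 - 37*-13)=121, (37*32 - -11*-9)=1085, (-11*1 - 3*32)=-107, (3*-36 - -32*1)=-76; twice the area = |2879| = 2879; area = 2879/2; boundary points = 1 + 1 + 1 + 1 + 1 = 5; strictly interior points = area - boundary/2 + 1 = 1438; answer 1438
Part II: S1 = 1438; r = 10071; 10071 = 3^3 * 373; number of divisors = (3+1) * (1+1) = 8; answer 8
Part III: S2 = 8; w = -19; remainder = value at the root: 2*(-19)^4 + 5*(-19)^3 - 1*(-19)^2 + 5*(-19)^1 + 1 = (260642) + (-34295) + (-361) + (-95) + (1) = 225892; answer 225892
Part IV: S3 = 225892; c = 4; total draws C(12,6) = 924; complement C(10,6) = 210; favorable 924 - 210 = 714; P = 17/22; answer 17/22

17/22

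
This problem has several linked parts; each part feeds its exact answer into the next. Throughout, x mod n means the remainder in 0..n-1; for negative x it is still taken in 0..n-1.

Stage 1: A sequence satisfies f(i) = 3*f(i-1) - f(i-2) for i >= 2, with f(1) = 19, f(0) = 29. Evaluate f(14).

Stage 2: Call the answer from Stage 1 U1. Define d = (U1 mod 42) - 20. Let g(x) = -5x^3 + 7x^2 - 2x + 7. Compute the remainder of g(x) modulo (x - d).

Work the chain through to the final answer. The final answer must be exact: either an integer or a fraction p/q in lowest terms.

-2121

Stage 1: f(2) = 3*(19) - 1*(29) = 28; iterating: f(2)=28, f(3)=65, f(4)=167, f(5)=436, f(6)=1141, f(7)=2987, f(8)=7820, f(9)=20473, f(10)=53599, f(11)=140324, f(12)=367373, f(13)=961795, f(14)=2518012; answer 2518012
Stage 2: U1 = 2518012; d = 8; remainder = value at the root: -5*(8)^3 + 7*(8)^2 - 2*(8)^1 + 7 = (-2560) + (448) + (-16) + (7) = -2121; answer -2121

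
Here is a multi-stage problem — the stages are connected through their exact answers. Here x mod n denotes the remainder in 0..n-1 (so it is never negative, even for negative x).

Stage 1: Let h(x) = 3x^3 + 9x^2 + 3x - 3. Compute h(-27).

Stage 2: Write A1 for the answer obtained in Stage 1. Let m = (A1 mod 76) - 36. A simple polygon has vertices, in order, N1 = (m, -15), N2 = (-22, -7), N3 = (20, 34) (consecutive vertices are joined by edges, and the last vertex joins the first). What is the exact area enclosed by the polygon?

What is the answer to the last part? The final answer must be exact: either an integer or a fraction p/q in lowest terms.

291

Stage 1: 3*(-27)^3 + 9*(-27)^2 + 3*(-27)^1 - 3 = (-59049) + (6561) + (-81) + (-3) = -52572; answer -52572
Stage 2: A1 = -52572; m = -16; cross terms: (-16*-7 - -22*-15)=-218, (-22*34 - 20*-7)=-608, (20*-15 - -16*34)=244; twice the area = |-582| = 582; area = 291; answer 291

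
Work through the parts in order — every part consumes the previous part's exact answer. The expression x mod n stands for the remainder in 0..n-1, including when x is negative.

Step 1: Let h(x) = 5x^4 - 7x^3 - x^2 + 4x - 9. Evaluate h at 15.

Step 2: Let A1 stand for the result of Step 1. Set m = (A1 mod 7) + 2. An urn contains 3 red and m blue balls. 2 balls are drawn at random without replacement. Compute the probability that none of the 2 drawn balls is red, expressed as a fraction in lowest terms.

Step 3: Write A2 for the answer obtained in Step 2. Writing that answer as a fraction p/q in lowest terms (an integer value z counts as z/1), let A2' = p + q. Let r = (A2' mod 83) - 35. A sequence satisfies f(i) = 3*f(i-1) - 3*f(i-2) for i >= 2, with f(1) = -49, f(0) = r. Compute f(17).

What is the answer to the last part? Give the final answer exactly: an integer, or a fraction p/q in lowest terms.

Step 1: 5*(15)^4 - 7*(15)^3 - 1*(15)^2 + 4*(15)^1 - 9 = (253125) + (-23625) + (-225) + (60) + (-9) = 229326; answer 229326
Step 2: A1 = 229326; m = 8; total draws C(11,2) = 55; favorable C(8,2) = 28; P = 28/55; answer 28/55
Step 3: A2 = 28/55; threaded value p + q = 83; r = -35; f(2) = 3*(-49) - 3*(-35) = -42; iterating: f(2)=-42, f(3)=21, f(4)=189, f(5)=504, f(6)=945, f(7)=1323, f(8)=1134, f(9)=-567, f(10)=-5103, f(11)=-13608, f(12)=-25515, f(13)=-35721, f(14)=-30618, f(15)=15309, f(16)=137781, f(17)=367416; answer 367416

367416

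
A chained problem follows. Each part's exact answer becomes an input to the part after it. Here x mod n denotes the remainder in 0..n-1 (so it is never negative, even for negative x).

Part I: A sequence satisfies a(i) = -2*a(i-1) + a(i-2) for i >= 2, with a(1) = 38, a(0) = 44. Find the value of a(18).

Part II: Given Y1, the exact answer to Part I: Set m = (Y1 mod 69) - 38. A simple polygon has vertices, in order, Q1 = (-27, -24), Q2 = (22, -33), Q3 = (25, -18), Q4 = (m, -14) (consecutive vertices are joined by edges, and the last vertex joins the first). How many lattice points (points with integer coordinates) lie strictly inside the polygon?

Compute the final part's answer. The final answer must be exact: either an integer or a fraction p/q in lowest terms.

Part I: a(2) = -2*(38) + 1*(44) = -32; iterating: a(2)=-32, a(3)=102, a(4)=-236, a(5)=574, a(6)=-1384, a(7)=3342, a(8)=-8068, a(9)=19478, a(10)=-47024, a(11)=113526, a(12)=-274076, a(13)=661678, a(14)=-1597432, a(15)=3856542, a(16)=-9310516, a(17)=22477574, a(18)=-54265664; answer -54265664
Part II: Y1 = -54265664; m = -31; cross terms: (-27*-33 - 22*-24)=1419, (22*-18 - 25*-33)=429, (25*-14 - -31*-18)=-908, (-31*-24 - -27*-14)=366; twice the area = |1306| = 1306; area = 653; boundary points = 1 + 3 + 4 + 2 = 10; strictly interior points = area - boundary/2 + 1 = 649; answer 649

649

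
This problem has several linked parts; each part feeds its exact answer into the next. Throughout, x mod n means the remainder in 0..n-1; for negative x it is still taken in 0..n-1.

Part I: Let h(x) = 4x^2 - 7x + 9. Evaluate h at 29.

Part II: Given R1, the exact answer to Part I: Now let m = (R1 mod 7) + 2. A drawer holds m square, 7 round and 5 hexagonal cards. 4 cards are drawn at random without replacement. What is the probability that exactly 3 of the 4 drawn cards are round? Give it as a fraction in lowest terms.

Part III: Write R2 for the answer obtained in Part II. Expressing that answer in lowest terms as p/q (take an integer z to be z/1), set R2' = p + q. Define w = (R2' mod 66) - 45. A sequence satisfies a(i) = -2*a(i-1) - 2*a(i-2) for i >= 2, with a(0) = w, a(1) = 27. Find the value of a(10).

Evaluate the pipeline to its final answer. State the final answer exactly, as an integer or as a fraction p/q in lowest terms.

448

Part I: 4*(29)^2 - 7*(29)^1 + 9 = (3364) + (-203) + (9) = 3170; answer 3170
Part II: R1 = 3170; m = 8; total draws C(20,4) = 4845; favorable C(7,3)*C(13,1) = 455; P = 91/969; answer 91/969
Part III: R2 = 91/969; threaded value p + q = 1060; w = -41; a(2) = -2*(27) - 2*(-41) = 28; iterating: a(2)=28, a(3)=-110, a(4)=164, a(5)=-108, a(6)=-112, a(7)=440, a(8)=-656, a(9)=432, a(10)=448; answer 448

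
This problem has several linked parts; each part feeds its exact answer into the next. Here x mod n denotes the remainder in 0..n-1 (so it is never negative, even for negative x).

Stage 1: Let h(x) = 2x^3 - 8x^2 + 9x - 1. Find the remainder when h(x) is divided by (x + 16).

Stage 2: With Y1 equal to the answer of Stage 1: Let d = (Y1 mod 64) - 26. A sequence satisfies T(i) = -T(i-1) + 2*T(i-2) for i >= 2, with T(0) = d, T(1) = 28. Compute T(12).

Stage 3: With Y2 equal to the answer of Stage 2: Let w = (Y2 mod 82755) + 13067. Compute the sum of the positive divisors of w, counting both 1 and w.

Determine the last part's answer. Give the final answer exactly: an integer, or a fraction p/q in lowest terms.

167214

Stage 1: remainder = value at the root: 2*(-16)^3 - 8*(-16)^2 + 9*(-16)^1 - 1 = (-8192) + (-2048) + (-144) + (-1) = -10385; answer -10385
Stage 2: Y1 = -10385; d = 21; T(2) = -1*(28) + 2*(21) = 14; iterating: T(2)=14, T(3)=42, T(4)=-14, T(5)=98, T(6)=-126, T(7)=322, T(8)=-574, T(9)=1218, T(10)=-2366, T(11)=4802, T(12)=-9534; answer -9534
Stage 3: Y2 = -9534; w = 86288; 86288 = 2^4 * 5393; sigma = (1 + 2 + 4 + 8 + 16) * (1 + 5393) = 31 * 5394 = 167214; answer 167214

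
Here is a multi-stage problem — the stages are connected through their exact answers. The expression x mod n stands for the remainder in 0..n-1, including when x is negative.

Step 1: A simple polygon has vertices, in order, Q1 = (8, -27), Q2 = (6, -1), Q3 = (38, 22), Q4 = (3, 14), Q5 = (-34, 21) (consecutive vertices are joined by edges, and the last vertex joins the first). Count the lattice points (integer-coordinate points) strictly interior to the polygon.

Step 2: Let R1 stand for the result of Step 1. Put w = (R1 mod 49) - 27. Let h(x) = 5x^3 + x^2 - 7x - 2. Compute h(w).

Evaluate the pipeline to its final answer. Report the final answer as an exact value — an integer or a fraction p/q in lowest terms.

-45719

Step 1: cross terms: (8*-1 - 6*-27)=154, (6*22 - 38*-1)=170, (38*14 - 3*22)=466, (3*21 - -34*14)=539, (-34*-27 - 8*21)=750; twice the area = |2079| = 2079; area = 2079/2; boundary points = 2 + 1 + 1 + 1 + 6 = 11; strictly interior points = area - boundary/2 + 1 = 1035; answer 1035
Step 2: R1 = 1035; w = -21; 5*(-21)^3 + 1*(-21)^2 - 7*(-21)^1 - 2 = (-46305) + (441) + (147) + (-2) = -45719; answer -45719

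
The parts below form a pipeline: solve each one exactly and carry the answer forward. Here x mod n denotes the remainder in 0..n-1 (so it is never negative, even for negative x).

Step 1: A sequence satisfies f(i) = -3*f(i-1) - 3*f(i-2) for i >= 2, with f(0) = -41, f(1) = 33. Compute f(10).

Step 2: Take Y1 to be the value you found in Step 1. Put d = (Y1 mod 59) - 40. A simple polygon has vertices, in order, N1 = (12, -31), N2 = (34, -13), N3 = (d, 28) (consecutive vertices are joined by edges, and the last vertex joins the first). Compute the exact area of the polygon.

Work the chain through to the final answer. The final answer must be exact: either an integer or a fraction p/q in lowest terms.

Step 1: f(2) = -3*(33) - 3*(-41) = 24; iterating: f(2)=24, f(3)=-171, f(4)=441, f(5)=-810, f(6)=1107, f(7)=-891, f(8)=-648, f(9)=4617, f(10)=-11907; answer -11907
Step 2: Y1 = -11907; d = -29; cross terms: (12*-13 - 34*-31)=898, (34*28 - -29*-13)=575, (-29*-31 - 12*28)=563; twice the area = |2036| = 2036; area = 1018; answer 1018

1018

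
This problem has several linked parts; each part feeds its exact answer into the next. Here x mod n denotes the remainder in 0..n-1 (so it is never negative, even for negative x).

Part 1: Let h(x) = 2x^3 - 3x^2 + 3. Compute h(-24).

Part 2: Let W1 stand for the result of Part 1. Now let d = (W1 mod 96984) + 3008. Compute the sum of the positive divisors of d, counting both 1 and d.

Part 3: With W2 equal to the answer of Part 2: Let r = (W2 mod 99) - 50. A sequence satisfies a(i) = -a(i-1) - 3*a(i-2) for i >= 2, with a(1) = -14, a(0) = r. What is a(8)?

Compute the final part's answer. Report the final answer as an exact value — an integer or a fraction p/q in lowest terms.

Part 1: 2*(-24)^3 - 3*(-24)^2 + 3 = (-27648) + (-1728) + (3) = -29373; answer -29373
Part 2: W1 = -29373; d = 70619; 70619 is prime, so its only divisors are 1 and 70619; sigma = 1 + 70619 = 70620; answer 70620
Part 3: W2 = 70620; r = -17; a(2) = -1*(-14) - 3*(-17) = 65; iterating: a(2)=65, a(3)=-23, a(4)=-172, a(5)=241, a(6)=275, a(7)=-998, a(8)=173; answer 173

173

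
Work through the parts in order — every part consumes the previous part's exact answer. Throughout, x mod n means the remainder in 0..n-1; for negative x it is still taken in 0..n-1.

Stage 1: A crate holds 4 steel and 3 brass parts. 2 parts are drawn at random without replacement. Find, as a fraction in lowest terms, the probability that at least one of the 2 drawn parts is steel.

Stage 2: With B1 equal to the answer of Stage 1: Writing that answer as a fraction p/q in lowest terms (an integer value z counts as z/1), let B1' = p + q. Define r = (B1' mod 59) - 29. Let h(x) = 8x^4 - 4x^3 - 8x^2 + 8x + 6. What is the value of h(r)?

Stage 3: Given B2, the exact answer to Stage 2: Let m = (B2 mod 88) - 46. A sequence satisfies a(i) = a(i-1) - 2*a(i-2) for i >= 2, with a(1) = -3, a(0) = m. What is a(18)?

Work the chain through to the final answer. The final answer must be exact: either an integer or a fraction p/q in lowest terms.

Stage 1: total draws C(7,2) = 21; complement C(3,2) = 3; favorable 21 - 3 = 18; P = 6/7; answer 6/7
Stage 2: B1 = 6/7; threaded value p + q = 13; r = -16; 8*(-16)^4 - 4*(-16)^3 - 8*(-16)^2 + 8*(-16)^1 + 6 = (524288) + (16384) + (-2048) + (-128) + (6) = 538502; answer 538502
Stage 3: B2 = 538502; m = -16; a(2) = 1*(-3) - 2*(-16) = 29; iterating: a(2)=29, a(3)=35, a(4)=-23, a(5)=-93, a(6)=-47, a(7)=139, a(8)=233, a(9)=-45, a(10)=-511, a(11)=-421, a(12)=601, a(13)=1443, a(14)=241, a(15)=-2645, a(16)=-3127, a(17)=2163, a(18)=8417; answer 8417

8417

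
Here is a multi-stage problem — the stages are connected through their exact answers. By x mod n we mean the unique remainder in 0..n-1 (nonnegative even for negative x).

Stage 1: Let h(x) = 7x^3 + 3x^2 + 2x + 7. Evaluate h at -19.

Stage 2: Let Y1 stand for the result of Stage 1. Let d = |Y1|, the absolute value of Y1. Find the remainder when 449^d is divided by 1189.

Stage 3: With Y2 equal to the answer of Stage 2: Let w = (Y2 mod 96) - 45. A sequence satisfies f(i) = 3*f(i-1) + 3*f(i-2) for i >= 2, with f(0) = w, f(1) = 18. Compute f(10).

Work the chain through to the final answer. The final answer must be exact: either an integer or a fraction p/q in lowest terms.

Stage 1: 7*(-19)^3 + 3*(-19)^2 + 2*(-19)^1 + 7 = (-48013) + (1083) + (-38) + (7) = -46961; answer -46961
Stage 2: Y1 = -46961; d = 46961; squarings mod 1189: 449^1=449, 449^2=660, 449^4=426, 449^8=748, 449^16=674, 449^32=78, 449^64=139, 449^128=297, 449^256=223, 449^512=980, 449^1024=877, 449^2048=1035, 449^4096=1125, 449^8192=529, 449^16384=426, 449^32768=748; 449^46961 = 449^1 * 449^16 * 449^32 * 449^64 * 449^256 * 449^512 * 449^1024 * 449^4096 * 449^8192 * 449^32768 = 367 (mod 1189); answer 367
Stage 3: Y2 = 367; w = 34; f(2) = 3*(18) + 3*(34) = 156; iterating: f(2)=156, f(3)=522, f(4)=2034, f(5)=7668, f(6)=29106, f(7)=110322, f(8)=418284, f(9)=1585818, f(10)=6012306; answer 6012306

6012306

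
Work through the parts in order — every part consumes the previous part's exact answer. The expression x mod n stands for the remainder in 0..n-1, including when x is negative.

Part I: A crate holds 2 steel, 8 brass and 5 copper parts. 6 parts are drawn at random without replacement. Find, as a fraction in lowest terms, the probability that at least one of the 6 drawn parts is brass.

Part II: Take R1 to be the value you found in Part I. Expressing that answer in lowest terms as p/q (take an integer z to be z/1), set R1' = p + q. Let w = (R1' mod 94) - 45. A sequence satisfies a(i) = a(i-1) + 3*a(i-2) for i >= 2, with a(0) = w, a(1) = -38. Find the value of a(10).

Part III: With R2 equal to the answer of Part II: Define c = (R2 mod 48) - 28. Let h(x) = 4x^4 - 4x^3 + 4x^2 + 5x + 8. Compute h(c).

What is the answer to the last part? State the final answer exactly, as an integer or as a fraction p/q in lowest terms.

Part I: total draws C(15,6) = 5005; complement C(7,6) = 7; favorable 5005 - 7 = 4998; P = 714/715; answer 714/715
Part II: R1 = 714/715; threaded value p + q = 1429; w = -26; a(2) = 1*(-38) + 3*(-26) = -116; iterating: a(2)=-116, a(3)=-230, a(4)=-578, a(5)=-1268, a(6)=-3002, a(7)=-6806, a(8)=-15812, a(9)=-36230, a(10)=-83666; answer -83666
Part III: R2 = -83666; c = 18; 4*(18)^4 - 4*(18)^3 + 4*(18)^2 + 5*(18)^1 + 8 = (419904) + (-23328) + (1296) + (90) + (8) = 397970; answer 397970

397970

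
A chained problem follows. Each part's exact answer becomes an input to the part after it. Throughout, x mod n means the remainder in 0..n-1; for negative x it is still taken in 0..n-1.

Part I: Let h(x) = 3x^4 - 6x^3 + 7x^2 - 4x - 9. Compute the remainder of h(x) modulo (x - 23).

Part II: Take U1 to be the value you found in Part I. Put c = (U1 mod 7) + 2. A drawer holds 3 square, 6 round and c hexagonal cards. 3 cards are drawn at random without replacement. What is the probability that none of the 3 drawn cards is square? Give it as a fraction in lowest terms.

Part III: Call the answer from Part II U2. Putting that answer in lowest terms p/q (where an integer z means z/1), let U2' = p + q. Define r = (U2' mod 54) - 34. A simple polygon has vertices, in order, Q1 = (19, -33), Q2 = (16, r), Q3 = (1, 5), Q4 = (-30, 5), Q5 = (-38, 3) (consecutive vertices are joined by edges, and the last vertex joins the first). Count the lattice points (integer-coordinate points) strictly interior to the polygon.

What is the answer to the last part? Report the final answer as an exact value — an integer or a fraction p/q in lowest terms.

Part I: remainder = value at the root: 3*(23)^4 - 6*(23)^3 + 7*(23)^2 - 4*(23)^1 - 9 = (839523) + (-73002) + (3703) + (-92) + (-9) = 770123; answer 770123
Part II: U1 = 770123; c = 6; total draws C(15,3) = 455; favorable C(12,3) = 220; P = 44/91; answer 44/91
Part III: U2 = 44/91; threaded value p + q = 135; r = -7; cross terms: (19*-7 - 16*-33)=395, (16*5 - 1*-7)=87, (1*5 - -30*5)=155, (-30*3 - -38*5)=100, (-38*-33 - 19*3)=1197; twice the area = |1934| = 1934; area = 967; boundary points = 1 + 3 + 31 + 2 + 3 = 40; strictly interior points = area - boundary/2 + 1 = 948; answer 948

948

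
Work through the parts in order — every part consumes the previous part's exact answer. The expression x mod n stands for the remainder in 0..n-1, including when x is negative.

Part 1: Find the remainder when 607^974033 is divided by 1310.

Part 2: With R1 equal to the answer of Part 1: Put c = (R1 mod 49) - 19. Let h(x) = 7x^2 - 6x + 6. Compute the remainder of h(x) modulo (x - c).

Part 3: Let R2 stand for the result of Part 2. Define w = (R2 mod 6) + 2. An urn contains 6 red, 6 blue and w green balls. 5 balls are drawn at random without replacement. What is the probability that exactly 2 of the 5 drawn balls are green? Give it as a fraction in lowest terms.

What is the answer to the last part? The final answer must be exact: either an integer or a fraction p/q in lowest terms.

Part 1: squarings mod 1310: 607^1=607, 607^2=339, 607^4=951, 607^8=501, 607^16=791, 607^32=811, 607^64=101, 607^128=1031, 607^256=551, 607^512=991, 607^1024=891, 607^2048=21, 607^4096=441, 607^8192=601, 607^16384=951, 607^32768=501, 607^65536=791, 607^131072=811, 607^262144=101, 607^524288=1031; 607^974033 = 607^1 * 607^16 * 607^64 * 607^128 * 607^1024 * 607^2048 * 607^4096 * 607^16384 * 607^32768 * 607^131072 * 607^262144 * 607^524288 = 547 (mod 1310); answer 547
Part 2: R1 = 547; c = -11; remainder = value at the root: 7*(-11)^2 - 6*(-11)^1 + 6 = (847) + (66) + (6) = 919; answer 919
Part 3: R2 = 919; w = 3; total draws C(15,5) = 3003; favorable C(3,2)*C(12,3) = 660; P = 20/91; answer 20/91

20/91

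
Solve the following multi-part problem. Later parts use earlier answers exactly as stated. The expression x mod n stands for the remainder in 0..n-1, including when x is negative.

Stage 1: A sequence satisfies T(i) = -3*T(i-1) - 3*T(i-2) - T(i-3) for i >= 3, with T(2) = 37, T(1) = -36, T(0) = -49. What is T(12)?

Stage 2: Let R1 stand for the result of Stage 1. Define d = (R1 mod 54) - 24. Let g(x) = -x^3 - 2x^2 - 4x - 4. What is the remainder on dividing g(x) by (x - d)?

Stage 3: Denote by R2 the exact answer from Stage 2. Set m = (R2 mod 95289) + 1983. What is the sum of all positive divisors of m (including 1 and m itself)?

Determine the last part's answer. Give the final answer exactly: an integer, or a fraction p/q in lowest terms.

3948

Stage 1: T(3) = -3*(37) - 3*(-36) - 1*(-49) = 46; iterating: T(3)=46, T(4)=-213, T(5)=464, T(6)=-799, T(7)=1218, T(8)=-1721, T(9)=2308, T(10)=-2979, T(11)=3734, T(12)=-4573; answer -4573
Stage 2: R1 = -4573; d = -7; remainder = value at the root: -1*(-7)^3 - 2*(-7)^2 - 4*(-7)^1 - 4 = (343) + (-98) + (28) + (-4) = 269; answer 269
Stage 3: R2 = 269; m = 2252; 2252 = 2^2 * 563; sigma = (1 + 2 + 4) * (1 + 563) = 7 * 564 = 3948; answer 3948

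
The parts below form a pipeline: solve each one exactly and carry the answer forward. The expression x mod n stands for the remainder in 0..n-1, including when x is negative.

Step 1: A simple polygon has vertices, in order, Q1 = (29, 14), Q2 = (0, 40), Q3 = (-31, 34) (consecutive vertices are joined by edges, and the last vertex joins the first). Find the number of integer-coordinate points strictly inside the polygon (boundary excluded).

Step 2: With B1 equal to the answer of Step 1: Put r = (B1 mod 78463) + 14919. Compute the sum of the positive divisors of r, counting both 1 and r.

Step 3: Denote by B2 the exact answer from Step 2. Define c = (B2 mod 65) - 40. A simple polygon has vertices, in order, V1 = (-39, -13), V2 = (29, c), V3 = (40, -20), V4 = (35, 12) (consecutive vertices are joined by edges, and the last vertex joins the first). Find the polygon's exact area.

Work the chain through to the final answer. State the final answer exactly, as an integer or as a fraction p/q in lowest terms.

Step 1: cross terms: (29*40 - 0*14)=1160, (0*34 - -31*40)=1240, (-31*14 - 29*34)=-1420; twice the area = |980| = 980; area = 490; boundary points = 1 + 1 + 20 = 22; strictly interior points = area - boundary/2 + 1 = 480; answer 480
Step 2: B1 = 480; r = 15399; 15399 = 3^2 * 29 * 59; sigma = (1 + 3 + 9) * (1 + 29) * (1 + 59) = 13 * 30 * 60 = 23400; answer 23400
Step 3: B2 = 23400; c = -40; cross terms: (-39*-40 - 29*-13)=1937, (29*-20 - 40*-40)=1020, (40*12 - 35*-20)=1180, (35*-13 - -39*12)=13; twice the area = |4150| = 4150; area = 2075; answer 2075

2075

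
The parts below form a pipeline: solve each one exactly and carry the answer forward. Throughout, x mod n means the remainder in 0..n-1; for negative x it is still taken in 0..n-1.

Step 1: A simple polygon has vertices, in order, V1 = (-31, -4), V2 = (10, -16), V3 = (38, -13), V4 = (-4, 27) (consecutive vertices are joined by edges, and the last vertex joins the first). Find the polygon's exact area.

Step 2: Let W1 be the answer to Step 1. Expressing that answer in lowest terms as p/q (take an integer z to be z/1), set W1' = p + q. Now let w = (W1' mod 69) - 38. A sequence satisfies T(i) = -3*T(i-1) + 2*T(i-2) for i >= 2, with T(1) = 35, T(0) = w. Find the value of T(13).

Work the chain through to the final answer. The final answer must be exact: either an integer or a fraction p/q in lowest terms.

Step 1: cross terms: (-31*-16 - 10*-4)=536, (10*-13 - 38*-16)=478, (38*27 - -4*-13)=974, (-4*-4 - -31*27)=853; twice the area = |2841| = 2841; area = 2841/2; answer 2841/2
Step 2: W1 = 2841/2; threaded value p + q = 2843; w = -24; T(2) = -3*(35) + 2*(-24) = -153; iterating: T(2)=-153, T(3)=529, T(4)=-1893, T(5)=6737, T(6)=-23997, T(7)=85465, T(8)=-304389, T(9)=1084097, T(10)=-3861069, T(11)=13751401, T(12)=-48976341, T(13)=174431825; answer 174431825

174431825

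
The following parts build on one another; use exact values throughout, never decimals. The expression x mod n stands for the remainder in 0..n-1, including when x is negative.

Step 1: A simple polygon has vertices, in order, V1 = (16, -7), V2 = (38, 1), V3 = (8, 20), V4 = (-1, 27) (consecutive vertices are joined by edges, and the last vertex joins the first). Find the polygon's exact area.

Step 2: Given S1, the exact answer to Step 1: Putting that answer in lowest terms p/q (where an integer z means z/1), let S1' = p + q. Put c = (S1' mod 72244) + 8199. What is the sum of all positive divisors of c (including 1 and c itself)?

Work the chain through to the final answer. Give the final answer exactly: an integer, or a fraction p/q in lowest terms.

Step 1: cross terms: (16*1 - 38*-7)=282, (38*20 - 8*1)=752, (8*27 - -1*20)=236, (-1*-7 - 16*27)=-425; twice the area = |845| = 845; area = 845/2; answer 845/2
Step 2: S1 = 845/2; threaded value p + q = 847; c = 9046; 9046 = 2 * 4523; sigma = (1 + 2) * (1 + 4523) = 3 * 4524 = 13572; answer 13572

13572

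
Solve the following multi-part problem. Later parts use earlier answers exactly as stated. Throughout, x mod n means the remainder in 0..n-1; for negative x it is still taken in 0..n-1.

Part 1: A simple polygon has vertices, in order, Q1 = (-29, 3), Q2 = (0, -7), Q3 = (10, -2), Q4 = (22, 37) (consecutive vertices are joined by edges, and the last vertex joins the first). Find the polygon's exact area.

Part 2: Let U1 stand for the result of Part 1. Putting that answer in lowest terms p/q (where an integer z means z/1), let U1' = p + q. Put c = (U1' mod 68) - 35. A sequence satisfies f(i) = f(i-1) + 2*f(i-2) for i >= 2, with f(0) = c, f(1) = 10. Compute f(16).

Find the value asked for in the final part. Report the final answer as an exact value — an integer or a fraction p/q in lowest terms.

Part 1: cross terms: (-29*-7 - 0*3)=203, (0*-2 - 10*-7)=70, (10*37 - 22*-2)=414, (22*3 - -29*37)=1139; twice the area = |1826| = 1826; area = 913; answer 913
Part 2: U1 = 913; threaded value p + q = 914; c = -5; f(2) = 1*(10) + 2*(-5) = 0; iterating: f(2)=0, f(3)=20, f(4)=20, f(5)=60, f(6)=100, f(7)=220, f(8)=420, f(9)=860, f(10)=1700, f(11)=3420, f(12)=6820, f(13)=13660, f(14)=27300, f(15)=54620, f(16)=109220; answer 109220

109220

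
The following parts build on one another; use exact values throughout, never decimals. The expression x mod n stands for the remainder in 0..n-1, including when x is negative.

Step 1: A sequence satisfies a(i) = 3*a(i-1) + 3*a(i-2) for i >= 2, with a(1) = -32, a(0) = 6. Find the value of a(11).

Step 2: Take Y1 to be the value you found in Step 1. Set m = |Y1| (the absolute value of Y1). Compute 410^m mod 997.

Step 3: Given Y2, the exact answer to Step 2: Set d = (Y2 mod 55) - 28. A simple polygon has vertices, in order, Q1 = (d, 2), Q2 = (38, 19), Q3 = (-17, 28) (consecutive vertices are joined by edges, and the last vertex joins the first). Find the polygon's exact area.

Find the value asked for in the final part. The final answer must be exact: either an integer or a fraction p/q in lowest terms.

715

Step 1: a(2) = 3*(-32) + 3*(6) = -78; iterating: a(2)=-78, a(3)=-330, a(4)=-1224, a(5)=-4662, a(6)=-17658, a(7)=-66960, a(8)=-253854, a(9)=-962442, a(10)=-3648888, a(11)=-13833990; answer -13833990
Step 2: Y1 = -13833990; m = 13833990; squarings mod 997: 410^1=410, 410^2=604, 410^4=911, 410^8=417, 410^16=411, 410^32=428, 410^64=733, 410^128=903, 410^256=860, 410^512=823, 410^1024=366, 410^2048=358, 410^4096=548, 410^8192=207, 410^16384=975, 410^32768=484, 410^65536=958, 410^131072=524, 410^262144=401, 410^524288=284, 410^1048576=896, 410^2097152=231, 410^4194304=520, 410^8388608=213; 410^13833990 = 410^2 * 410^4 * 410^256 * 410^512 * 410^1024 * 410^4096 * 410^65536 * 410^131072 * 410^1048576 * 410^4194304 * 410^8388608 = 561 (mod 997); answer 561
Step 3: Y2 = 561; d = -17; cross terms: (-17*19 - 38*2)=-399, (38*28 - -17*19)=1387, (-17*2 - -17*28)=442; twice the area = |1430| = 1430; area = 715; answer 715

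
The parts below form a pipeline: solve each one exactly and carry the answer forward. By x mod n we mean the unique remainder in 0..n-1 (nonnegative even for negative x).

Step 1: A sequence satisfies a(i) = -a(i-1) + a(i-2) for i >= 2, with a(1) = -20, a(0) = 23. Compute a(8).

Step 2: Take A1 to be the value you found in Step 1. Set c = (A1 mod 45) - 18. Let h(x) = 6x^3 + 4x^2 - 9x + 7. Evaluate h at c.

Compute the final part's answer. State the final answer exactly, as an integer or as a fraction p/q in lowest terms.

107933

Step 1: a(2) = -1*(-20) + 1*(23) = 43; iterating: a(2)=43, a(3)=-63, a(4)=106, a(5)=-169, a(6)=275, a(7)=-444, a(8)=719; answer 719
Step 2: A1 = 719; c = 26; 6*(26)^3 + 4*(26)^2 - 9*(26)^1 + 7 = (105456) + (2704) + (-234) + (7) = 107933; answer 107933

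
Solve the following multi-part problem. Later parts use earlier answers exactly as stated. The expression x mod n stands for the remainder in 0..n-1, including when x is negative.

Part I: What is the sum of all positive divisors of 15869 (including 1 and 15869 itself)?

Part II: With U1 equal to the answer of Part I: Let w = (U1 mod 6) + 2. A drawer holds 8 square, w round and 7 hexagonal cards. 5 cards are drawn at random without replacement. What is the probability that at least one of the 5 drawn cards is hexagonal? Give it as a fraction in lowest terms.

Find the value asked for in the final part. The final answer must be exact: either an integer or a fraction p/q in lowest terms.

212/221

Part I: 15869 = 7 * 2267; sigma = (1 + 7) * (1 + 2267) = 8 * 2268 = 18144; answer 18144
Part II: U1 = 18144; w = 2; total draws C(17,5) = 6188; complement C(10,5) = 252; favorable 6188 - 252 = 5936; P = 212/221; answer 212/221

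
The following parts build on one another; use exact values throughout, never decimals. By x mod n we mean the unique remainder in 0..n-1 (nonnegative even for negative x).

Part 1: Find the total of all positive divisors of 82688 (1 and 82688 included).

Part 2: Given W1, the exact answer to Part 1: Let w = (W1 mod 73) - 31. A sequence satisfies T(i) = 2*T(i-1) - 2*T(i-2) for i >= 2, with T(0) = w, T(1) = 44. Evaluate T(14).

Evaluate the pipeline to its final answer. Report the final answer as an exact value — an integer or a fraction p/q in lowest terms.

-9600

Part 1: 82688 = 2^8 * 17 * 19; sigma = (1 + 2 + 4 + 8 + 16 + 32 + 64 + 128 + 256) * (1 + 17) * (1 + 19) = 511 * 18 * 20 = 183960; answer 183960
Part 2: W1 = 183960; w = -31; T(2) = 2*(44) - 2*(-31) = 150; iterating: T(2)=150, T(3)=212, T(4)=124, T(5)=-176, T(6)=-600, T(7)=-848, T(8)=-496, T(9)=704, T(10)=2400, T(11)=3392, T(12)=1984, T(13)=-2816, T(14)=-9600; answer -9600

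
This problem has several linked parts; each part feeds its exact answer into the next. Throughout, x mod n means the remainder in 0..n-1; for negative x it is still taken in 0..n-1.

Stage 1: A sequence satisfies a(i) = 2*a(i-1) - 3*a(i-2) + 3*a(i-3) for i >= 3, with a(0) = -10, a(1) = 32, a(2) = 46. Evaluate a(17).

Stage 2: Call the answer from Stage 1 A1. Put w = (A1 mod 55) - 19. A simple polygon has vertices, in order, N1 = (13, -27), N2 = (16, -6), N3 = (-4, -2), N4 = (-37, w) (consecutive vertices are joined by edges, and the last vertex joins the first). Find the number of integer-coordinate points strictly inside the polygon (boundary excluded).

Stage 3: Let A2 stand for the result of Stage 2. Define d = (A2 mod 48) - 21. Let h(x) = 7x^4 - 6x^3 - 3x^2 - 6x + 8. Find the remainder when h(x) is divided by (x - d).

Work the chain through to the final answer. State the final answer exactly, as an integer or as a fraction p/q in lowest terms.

374048

Stage 1: a(3) = 2*(46) - 3*(32) + 3*(-10) = -34; iterating: a(3)=-34, a(4)=-110, a(5)=20, a(6)=268, a(7)=146, a(8)=-452, a(9)=-538, a(10)=718, a(11)=1694, a(12)=-380, a(13)=-3688, a(14)=-1154, a(15)=7616, a(16)=7630, a(17)=-11050; answer -11050
Stage 2: A1 = -11050; w = -14; cross terms: (13*-6 - 16*-27)=354, (16*-2 - -4*-6)=-56, (-4*-14 - -37*-2)=-18, (-37*-27 - 13*-14)=1181; twice the area = |1461| = 1461; area = 1461/2; boundary points = 3 + 4 + 3 + 1 = 11; strictly interior points = area - boundary/2 + 1 = 726; answer 726
Stage 3: A2 = 726; d = -15; remainder = value at the root: 7*(-15)^4 - 6*(-15)^3 - 3*(-15)^2 - 6*(-15)^1 + 8 = (354375) + (20250) + (-675) + (90) + (8) = 374048; answer 374048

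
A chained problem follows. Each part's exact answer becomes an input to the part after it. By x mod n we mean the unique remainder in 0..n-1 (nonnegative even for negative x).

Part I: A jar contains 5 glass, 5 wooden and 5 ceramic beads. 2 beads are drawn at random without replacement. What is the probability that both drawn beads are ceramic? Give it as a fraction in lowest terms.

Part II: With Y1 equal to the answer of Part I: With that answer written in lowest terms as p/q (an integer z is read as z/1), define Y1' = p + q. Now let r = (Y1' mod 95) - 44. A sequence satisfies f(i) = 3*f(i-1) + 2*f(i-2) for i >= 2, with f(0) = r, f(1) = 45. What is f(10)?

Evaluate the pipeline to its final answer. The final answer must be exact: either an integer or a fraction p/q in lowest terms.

Part I: total draws C(15,2) = 105; favorable C(5,2) = 10; P = 2/21; answer 2/21
Part II: Y1 = 2/21; threaded value p + q = 23; r = -21; f(2) = 3*(45) + 2*(-21) = 93; iterating: f(2)=93, f(3)=369, f(4)=1293, f(5)=4617, f(6)=16437, f(7)=58545, f(8)=208509, f(9)=742617, f(10)=2644869; answer 2644869

2644869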